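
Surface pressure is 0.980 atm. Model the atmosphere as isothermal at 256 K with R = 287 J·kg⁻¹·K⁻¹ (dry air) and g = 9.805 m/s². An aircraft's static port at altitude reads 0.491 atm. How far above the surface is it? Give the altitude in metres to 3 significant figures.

z ≈ 5180 m

Scale height: H = RT/g = 287 × 256 / 9.805 = 7493.3 m.
Invert the barometric formula: z = H ln(P₀/P).
P₀/P = 0.980/0.491 = 1.9959; ln(1.9959) = 0.69110.
z = 7493.3 × 0.69110 = 5178.6 m.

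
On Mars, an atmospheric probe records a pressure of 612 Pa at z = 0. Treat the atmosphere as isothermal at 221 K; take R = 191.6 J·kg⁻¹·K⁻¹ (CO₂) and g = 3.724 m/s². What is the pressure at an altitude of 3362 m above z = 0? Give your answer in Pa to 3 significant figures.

Scale height: H = RT/g = 191.6 × 221 / 3.724 = 11370 m.
Barometric formula: P = P₀ exp(−z/H).
z/H = 3362.0/11370 = 0.29569; exp(−0.29569) = 0.74402.
P = 612 × 0.74402 = 455.34 Pa.

P ≈ 455 Pa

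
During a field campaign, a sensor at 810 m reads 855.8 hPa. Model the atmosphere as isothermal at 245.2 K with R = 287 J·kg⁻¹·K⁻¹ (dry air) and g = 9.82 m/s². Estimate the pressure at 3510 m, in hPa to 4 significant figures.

P ≈ 587.1 hPa

Scale height: H = RT/g = 287 × 245.2 / 9.82 = 7166.2 m.
Between two levels, P₂ = P₁ exp(−Δz/H) with Δz = z₂ − z₁.
Δz = 3510.0 − 810.00 = 2700.0 m; Δz/H = 2700.0/7166.2 = 0.37677.
P₂ = 855.8 × exp(−0.37677) = 855.8 × 0.68607 = 587.14 hPa.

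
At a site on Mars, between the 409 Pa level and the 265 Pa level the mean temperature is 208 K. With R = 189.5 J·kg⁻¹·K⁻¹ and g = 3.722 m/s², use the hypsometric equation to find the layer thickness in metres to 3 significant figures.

Δz ≈ 4600 m

Hypsometric equation: Δz = (R T̄/g) ln(P₁/P₂).
R T̄/g = 189.5 × 208 / 3.722 = 10590 m.
ln(409/265) = ln(1.5434) = 0.43399.
Δz = 10590 × 0.43399 = 4596.0 m.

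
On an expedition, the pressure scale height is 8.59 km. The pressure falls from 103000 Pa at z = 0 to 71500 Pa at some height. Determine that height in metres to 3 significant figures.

z ≈ 3140 m

Invert the barometric formula: z = H ln(P₀/P).
P₀/P = 103000/71500 = 1.4406; ln(1.4406) = 0.36506.
z = 8590.0 × 0.36506 = 3135.9 m.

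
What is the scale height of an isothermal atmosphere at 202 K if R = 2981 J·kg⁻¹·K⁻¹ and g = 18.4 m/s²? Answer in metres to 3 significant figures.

The scale height of an isothermal atmosphere is H = RT/g.
H = 2981 × 202 / 18.4 = 602160/18.4 = 32726 m.

H ≈ 32700 m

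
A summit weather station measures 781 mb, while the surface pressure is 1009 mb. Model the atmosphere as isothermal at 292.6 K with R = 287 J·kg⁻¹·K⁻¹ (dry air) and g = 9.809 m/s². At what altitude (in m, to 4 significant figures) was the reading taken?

Scale height: H = RT/g = 287 × 292.6 / 9.809 = 8561.1 m.
Invert the barometric formula: z = H ln(P₀/P).
P₀/P = 1009/781 = 1.2919; ln(1.2919) = 0.25611.
z = 8561.1 × 0.25611 = 2192.6 m.

z ≈ 2193 m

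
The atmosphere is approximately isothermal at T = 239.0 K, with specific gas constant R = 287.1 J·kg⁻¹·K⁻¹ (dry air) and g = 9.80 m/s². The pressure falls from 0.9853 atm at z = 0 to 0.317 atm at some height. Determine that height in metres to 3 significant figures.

z ≈ 7940 m

Scale height: H = RT/g = 287.1 × 239.0 / 9.80 = 7001.7 m.
Invert the barometric formula: z = H ln(P₀/P).
P₀/P = 0.9853/0.317 = 3.1082; ln(3.1082) = 1.1340.
z = 7001.7 × 1.1340 = 7939.9 m.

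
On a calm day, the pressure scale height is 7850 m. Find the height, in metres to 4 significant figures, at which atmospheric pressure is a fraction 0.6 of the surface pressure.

z ≈ 4010 m

Set P/P₀ = exp(−z/H) = 0.6, so z = −H ln(0.6).
−ln(0.6) = 0.51083; z = 7850.0 × 0.51083 = 4010.0 m.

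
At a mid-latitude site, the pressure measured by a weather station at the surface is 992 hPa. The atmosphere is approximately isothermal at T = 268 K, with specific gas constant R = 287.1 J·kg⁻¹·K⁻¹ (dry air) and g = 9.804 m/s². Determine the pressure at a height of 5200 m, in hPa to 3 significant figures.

P ≈ 511 hPa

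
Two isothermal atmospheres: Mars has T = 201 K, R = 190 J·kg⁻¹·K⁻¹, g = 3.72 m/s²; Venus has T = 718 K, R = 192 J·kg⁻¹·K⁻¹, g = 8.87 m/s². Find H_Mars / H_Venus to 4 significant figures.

H_Mars/H_Venus ≈ 0.6605

H = RT/g for each body.
H_Mars = 190 × 201 / 3.72 = 10266 m.
H_Venus = 192 × 718 / 8.87 = 15542 m.
H_Mars/H_Venus = 10266/15542 = 0.66053.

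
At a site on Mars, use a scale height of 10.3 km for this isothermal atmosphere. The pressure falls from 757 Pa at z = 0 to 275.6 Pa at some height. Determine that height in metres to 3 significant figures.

z ≈ 10400 m

Invert the barometric formula: z = H ln(P₀/P).
P₀/P = 757/275.6 = 2.7467; ln(2.7467) = 1.0104.
z = 10300 × 1.0104 = 10407 m.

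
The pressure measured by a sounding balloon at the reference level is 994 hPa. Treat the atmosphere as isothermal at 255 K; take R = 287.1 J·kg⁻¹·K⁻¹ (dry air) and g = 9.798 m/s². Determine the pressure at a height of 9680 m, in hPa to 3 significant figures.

Scale height: H = RT/g = 287.1 × 255 / 9.798 = 7472.0 m.
Barometric formula: P = P₀ exp(−z/H).
z/H = 9680.0/7472.0 = 1.2955; exp(−1.2955) = 0.27376.
P = 994 × 0.27376 = 272.12 hPa.

P ≈ 272 hPa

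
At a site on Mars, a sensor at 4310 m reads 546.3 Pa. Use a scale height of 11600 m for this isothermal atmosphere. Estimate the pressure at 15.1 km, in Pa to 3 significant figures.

P ≈ 216 Pa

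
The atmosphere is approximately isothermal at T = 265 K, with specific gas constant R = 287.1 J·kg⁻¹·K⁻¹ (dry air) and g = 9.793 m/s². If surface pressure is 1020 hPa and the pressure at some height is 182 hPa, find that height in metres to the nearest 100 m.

Scale height: H = RT/g = 287.1 × 265 / 9.793 = 7769.0 m.
Invert the barometric formula: z = H ln(P₀/P).
P₀/P = 1020/182 = 5.6044; ln(5.6044) = 1.7236.
z = 7769.0 × 1.7236 = 13391 m.

z ≈ 13400 m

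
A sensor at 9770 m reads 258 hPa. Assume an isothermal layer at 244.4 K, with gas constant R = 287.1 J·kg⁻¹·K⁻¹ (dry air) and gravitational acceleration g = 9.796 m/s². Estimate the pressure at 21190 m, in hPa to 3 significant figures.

P ≈ 52.4 hPa

Scale height: H = RT/g = 287.1 × 244.4 / 9.796 = 7162.8 m.
Between two levels, P₂ = P₁ exp(−Δz/H) with Δz = z₂ − z₁.
Δz = 21190 − 9770.0 = 11420 m; Δz/H = 11420/7162.8 = 1.5943.
P₂ = 258 × exp(−1.5943) = 258 × 0.20305 = 52.387 hPa.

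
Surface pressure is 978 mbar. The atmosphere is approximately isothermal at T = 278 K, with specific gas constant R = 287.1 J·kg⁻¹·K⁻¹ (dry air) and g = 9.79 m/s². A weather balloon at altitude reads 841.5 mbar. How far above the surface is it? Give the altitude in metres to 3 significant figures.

Scale height: H = RT/g = 287.1 × 278 / 9.79 = 8152.6 m.
Invert the barometric formula: z = H ln(P₀/P).
P₀/P = 978/841.5 = 1.1622; ln(1.1622) = 0.15031.
z = 8152.6 × 0.15031 = 1225.4 m.

z ≈ 1230 m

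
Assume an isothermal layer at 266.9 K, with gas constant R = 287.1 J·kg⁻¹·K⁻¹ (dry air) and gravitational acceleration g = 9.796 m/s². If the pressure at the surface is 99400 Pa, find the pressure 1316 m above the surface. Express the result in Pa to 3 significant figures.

P ≈ 84000 Pa

Scale height: H = RT/g = 287.1 × 266.9 / 9.796 = 7822.3 m.
Barometric formula: P = P₀ exp(−z/H).
z/H = 1316.0/7822.3 = 0.16824; exp(−0.16824) = 0.84515.
P = 99400 × 0.84515 = 84008 Pa.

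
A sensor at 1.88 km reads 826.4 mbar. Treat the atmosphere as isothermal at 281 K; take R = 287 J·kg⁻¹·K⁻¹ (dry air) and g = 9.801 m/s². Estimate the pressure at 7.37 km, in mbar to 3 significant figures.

Scale height: H = RT/g = 287 × 281 / 9.801 = 8228.4 m.
Between two levels, P₂ = P₁ exp(−Δz/H) with Δz = z₂ − z₁.
Δz = 7370.0 − 1880.0 = 5490.0 m; Δz/H = 5490.0/8228.4 = 0.66720.
P₂ = 826.4 × exp(−0.66720) = 826.4 × 0.51314 = 424.06 mbar.

P ≈ 424 mbar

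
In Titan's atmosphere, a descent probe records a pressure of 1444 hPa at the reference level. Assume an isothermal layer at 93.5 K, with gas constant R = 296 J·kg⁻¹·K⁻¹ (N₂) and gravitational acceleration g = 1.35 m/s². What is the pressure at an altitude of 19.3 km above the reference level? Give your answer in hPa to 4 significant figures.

P ≈ 563.3 hPa

Scale height: H = RT/g = 296 × 93.5 / 1.35 = 20501 m.
Barometric formula: P = P₀ exp(−z/H).
z/H = 19300/20501 = 0.94142; exp(−0.94142) = 0.39007.
P = 1444 × 0.39007 = 563.26 hPa.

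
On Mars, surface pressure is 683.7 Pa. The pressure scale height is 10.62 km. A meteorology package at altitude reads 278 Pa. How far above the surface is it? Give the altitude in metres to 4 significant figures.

Invert the barometric formula: z = H ln(P₀/P).
P₀/P = 683.7/278 = 2.4594; ln(2.4594) = 0.89992.
z = 10620 × 0.89992 = 9557.2 m.

z ≈ 9557 m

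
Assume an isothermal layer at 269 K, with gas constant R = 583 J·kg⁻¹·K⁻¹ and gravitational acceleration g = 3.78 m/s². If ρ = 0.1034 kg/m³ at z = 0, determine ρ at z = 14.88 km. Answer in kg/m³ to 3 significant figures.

Scale height: H = RT/g = 583 × 269 / 3.78 = 41489 m.
In an isothermal atmosphere, density decays like pressure: ρ = ρ₀ exp(−z/H).
z/H = 14880/41489 = 0.35865; exp(−0.35865) = 0.69862.
ρ = 0.1034 × 0.69862 = 0.072237 kg/m³.

ρ ≈ 0.0722 kg/m³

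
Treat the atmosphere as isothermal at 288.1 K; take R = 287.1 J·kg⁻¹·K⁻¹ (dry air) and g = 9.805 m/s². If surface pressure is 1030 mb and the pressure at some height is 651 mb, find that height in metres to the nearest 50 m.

Scale height: H = RT/g = 287.1 × 288.1 / 9.805 = 8435.9 m.
Invert the barometric formula: z = H ln(P₀/P).
P₀/P = 1030/651 = 1.5822; ln(1.5822) = 0.45882.
z = 8435.9 × 0.45882 = 3870.6 m.

z ≈ 3850 m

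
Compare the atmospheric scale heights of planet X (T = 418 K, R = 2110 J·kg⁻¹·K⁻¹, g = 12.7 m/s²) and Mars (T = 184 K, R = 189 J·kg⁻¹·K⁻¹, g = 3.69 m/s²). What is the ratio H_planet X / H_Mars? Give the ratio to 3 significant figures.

H_planet X/H_Mars ≈ 7.37

H = RT/g for each body.
H_planet X = 2110 × 418 / 12.7 = 69447 m.
H_Mars = 189 × 184 / 3.69 = 9424.4 m.
H_planet X/H_Mars = 69447/9424.4 = 7.3689.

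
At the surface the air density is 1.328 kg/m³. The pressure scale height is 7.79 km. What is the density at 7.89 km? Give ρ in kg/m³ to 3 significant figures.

ρ ≈ 0.482 kg/m³

In an isothermal atmosphere, density decays like pressure: ρ = ρ₀ exp(−z/H).
z/H = 7890.0/7790.0 = 1.0128; exp(−1.0128) = 0.36320.
ρ = 1.328 × 0.36320 = 0.48233 kg/m³.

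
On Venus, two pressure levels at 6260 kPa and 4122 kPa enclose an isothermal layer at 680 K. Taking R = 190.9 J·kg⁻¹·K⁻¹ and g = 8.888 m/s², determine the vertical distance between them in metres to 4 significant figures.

Hypsometric equation: Δz = (R T̄/g) ln(P₁/P₂).
R T̄/g = 190.9 × 680 / 8.888 = 14605 m.
ln(6260/4122) = ln(1.5187) = 0.41785.
Δz = 14605 × 0.41785 = 6102.7 m.

Δz ≈ 6103 m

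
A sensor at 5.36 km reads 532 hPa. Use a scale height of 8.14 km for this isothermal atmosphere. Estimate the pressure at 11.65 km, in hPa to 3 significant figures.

P ≈ 246 hPa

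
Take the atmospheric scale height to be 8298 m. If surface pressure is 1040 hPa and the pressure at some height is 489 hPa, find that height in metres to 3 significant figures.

z ≈ 6260 m

Invert the barometric formula: z = H ln(P₀/P).
P₀/P = 1040/489 = 2.1268; ln(2.1268) = 0.75462.
z = 8298.0 × 0.75462 = 6261.8 m.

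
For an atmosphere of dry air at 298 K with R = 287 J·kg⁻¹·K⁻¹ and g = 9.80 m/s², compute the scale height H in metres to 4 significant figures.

The scale height of an isothermal atmosphere is H = RT/g.
H = 287 × 298 / 9.80 = 85526/9.80 = 8727.1 m.

H ≈ 8727 m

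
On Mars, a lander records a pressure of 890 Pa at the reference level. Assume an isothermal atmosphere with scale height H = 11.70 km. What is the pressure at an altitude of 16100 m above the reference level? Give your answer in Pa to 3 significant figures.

Barometric formula: P = P₀ exp(−z/H).
z/H = 16100/11700 = 1.3761; exp(−1.3761) = 0.25256.
P = 890 × 0.25256 = 224.78 Pa.

P ≈ 225 Pa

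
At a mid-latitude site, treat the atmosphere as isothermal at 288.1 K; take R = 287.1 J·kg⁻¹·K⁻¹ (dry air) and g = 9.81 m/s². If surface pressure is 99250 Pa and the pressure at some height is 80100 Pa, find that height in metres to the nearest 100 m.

z ≈ 1800 m

Scale height: H = RT/g = 287.1 × 288.1 / 9.81 = 8431.6 m.
Invert the barometric formula: z = H ln(P₀/P).
P₀/P = 99250/80100 = 1.2391; ln(1.2391) = 0.21439.
z = 8431.6 × 0.21439 = 1807.7 m.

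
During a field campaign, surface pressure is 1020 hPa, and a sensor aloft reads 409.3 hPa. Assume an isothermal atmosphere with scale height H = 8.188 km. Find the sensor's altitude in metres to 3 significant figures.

Invert the barometric formula: z = H ln(P₀/P).
P₀/P = 1020/409.3 = 2.4921; ln(2.4921) = 0.91313.
z = 8188.0 × 0.91313 = 7476.7 m.

z ≈ 7480 m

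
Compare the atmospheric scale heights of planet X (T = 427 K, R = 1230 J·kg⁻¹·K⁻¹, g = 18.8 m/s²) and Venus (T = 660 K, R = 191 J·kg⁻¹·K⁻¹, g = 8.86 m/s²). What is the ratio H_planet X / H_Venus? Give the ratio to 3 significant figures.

H = RT/g for each body.
H_planet X = 1230 × 427 / 18.8 = 27937 m.
H_Venus = 191 × 660 / 8.86 = 14228 m.
H_planet X/H_Venus = 27937/14228 = 1.9635.

H_planet X/H_Venus ≈ 1.96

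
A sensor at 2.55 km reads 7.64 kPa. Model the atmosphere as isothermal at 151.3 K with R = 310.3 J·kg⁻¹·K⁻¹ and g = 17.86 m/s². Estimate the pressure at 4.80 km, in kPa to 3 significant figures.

P ≈ 3.25 kPa

Scale height: H = RT/g = 310.3 × 151.3 / 17.86 = 2628.7 m.
Between two levels, P₂ = P₁ exp(−Δz/H) with Δz = z₂ − z₁.
Δz = 4800.0 − 2550.0 = 2250.0 m; Δz/H = 2250.0/2628.7 = 0.85594.
P₂ = 7.64 × exp(−0.85594) = 7.64 × 0.42488 = 3.2461 kPa.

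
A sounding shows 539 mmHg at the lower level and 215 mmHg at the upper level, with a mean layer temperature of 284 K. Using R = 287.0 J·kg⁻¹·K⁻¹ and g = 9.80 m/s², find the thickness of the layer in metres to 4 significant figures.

Δz ≈ 7644 m

Hypsometric equation: Δz = (R T̄/g) ln(P₁/P₂).
R T̄/g = 287.0 × 284 / 9.80 = 8317.1 m.
ln(539/215) = ln(2.5070) = 0.91909.
Δz = 8317.1 × 0.91909 = 7644.2 m.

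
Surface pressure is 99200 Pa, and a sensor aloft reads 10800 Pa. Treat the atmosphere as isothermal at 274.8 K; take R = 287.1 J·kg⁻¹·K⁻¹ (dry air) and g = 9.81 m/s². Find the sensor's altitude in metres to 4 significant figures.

z ≈ 17830 m

Scale height: H = RT/g = 287.1 × 274.8 / 9.81 = 8042.3 m.
Invert the barometric formula: z = H ln(P₀/P).
P₀/P = 99200/10800 = 9.1852; ln(9.1852) = 2.2176.
z = 8042.3 × 2.2176 = 17835 m.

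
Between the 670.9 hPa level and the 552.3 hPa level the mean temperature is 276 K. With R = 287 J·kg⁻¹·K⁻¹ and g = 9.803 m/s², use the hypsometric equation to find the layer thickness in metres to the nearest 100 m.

Hypsometric equation: Δz = (R T̄/g) ln(P₁/P₂).
R T̄/g = 287 × 276 / 9.803 = 8080.4 m.
ln(670.9/552.3) = ln(1.2147) = 0.19450.
Δz = 8080.4 × 0.19450 = 1571.6 m.

Δz ≈ 1600 m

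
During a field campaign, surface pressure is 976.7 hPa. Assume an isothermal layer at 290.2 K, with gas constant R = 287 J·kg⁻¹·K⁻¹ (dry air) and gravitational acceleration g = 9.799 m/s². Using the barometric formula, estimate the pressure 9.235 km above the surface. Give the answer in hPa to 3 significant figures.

Scale height: H = RT/g = 287 × 290.2 / 9.799 = 8499.6 m.
Barometric formula: P = P₀ exp(−z/H).
z/H = 9235.0/8499.6 = 1.0865; exp(−1.0865) = 0.33740.
P = 976.7 × 0.33740 = 329.54 hPa.

P ≈ 330 hPa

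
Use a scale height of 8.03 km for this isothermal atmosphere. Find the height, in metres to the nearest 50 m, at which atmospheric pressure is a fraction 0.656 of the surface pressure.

z ≈ 3400 m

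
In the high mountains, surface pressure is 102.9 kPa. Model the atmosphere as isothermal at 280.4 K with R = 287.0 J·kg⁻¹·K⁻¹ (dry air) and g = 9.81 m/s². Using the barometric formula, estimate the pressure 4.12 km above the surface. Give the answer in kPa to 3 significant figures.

P ≈ 62.3 kPa

Scale height: H = RT/g = 287.0 × 280.4 / 9.81 = 8203.3 m.
Barometric formula: P = P₀ exp(−z/H).
z/H = 4120.0/8203.3 = 0.50224; exp(−0.50224) = 0.60517.
P = 102.9 × 0.60517 = 62.272 kPa.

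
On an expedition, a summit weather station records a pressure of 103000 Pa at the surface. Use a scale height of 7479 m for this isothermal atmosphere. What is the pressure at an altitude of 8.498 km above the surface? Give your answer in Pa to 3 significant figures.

Barometric formula: P = P₀ exp(−z/H).
z/H = 8498.0/7479.0 = 1.1362; exp(−1.1362) = 0.32104.
P = 103000 × 0.32104 = 33067 Pa.

P ≈ 33100 Pa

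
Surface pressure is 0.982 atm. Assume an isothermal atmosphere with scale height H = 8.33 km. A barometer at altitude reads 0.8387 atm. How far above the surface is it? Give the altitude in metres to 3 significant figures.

z ≈ 1310 m

Invert the barometric formula: z = H ln(P₀/P).
P₀/P = 0.982/0.8387 = 1.1709; ln(1.1709) = 0.15777.
z = 8330.0 × 0.15777 = 1314.2 m.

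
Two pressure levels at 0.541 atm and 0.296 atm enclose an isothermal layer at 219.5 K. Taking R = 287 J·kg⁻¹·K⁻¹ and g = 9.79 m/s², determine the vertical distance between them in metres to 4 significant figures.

Hypsometric equation: Δz = (R T̄/g) ln(P₁/P₂).
R T̄/g = 287 × 219.5 / 9.79 = 6434.8 m.
ln(0.541/0.296) = ln(1.8277) = 0.60306.
Δz = 6434.8 × 0.60306 = 3880.6 m.

Δz ≈ 3881 m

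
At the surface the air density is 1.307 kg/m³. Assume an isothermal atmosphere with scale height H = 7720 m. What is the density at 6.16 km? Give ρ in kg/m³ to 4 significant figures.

In an isothermal atmosphere, density decays like pressure: ρ = ρ₀ exp(−z/H).
z/H = 6160.0/7720.0 = 0.79793; exp(−0.79793) = 0.45026.
ρ = 1.307 × 0.45026 = 0.58849 kg/m³.

ρ ≈ 0.5885 kg/m³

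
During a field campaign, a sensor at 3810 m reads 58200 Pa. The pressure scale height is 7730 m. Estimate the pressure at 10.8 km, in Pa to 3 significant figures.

Between two levels, P₂ = P₁ exp(−Δz/H) with Δz = z₂ − z₁.
Δz = 10800 − 3810.0 = 6990.0 m; Δz/H = 6990.0/7730.0 = 0.90427.
P₂ = 58200 × exp(−0.90427) = 58200 × 0.40484 = 23562 Pa.

P ≈ 23600 Pa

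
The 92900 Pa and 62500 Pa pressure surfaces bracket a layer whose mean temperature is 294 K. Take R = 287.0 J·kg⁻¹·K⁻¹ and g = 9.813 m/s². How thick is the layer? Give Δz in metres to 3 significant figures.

Hypsometric equation: Δz = (R T̄/g) ln(P₁/P₂).
R T̄/g = 287.0 × 294 / 9.813 = 8598.6 m.
ln(92900/62500) = ln(1.4864) = 0.39636.
Δz = 8598.6 × 0.39636 = 3408.1 m.

Δz ≈ 3410 m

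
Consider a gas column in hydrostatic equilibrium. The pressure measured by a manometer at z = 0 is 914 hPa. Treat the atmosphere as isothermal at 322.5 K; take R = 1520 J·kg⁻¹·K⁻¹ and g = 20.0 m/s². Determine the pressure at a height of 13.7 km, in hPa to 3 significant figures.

Scale height: H = RT/g = 1520 × 322.5 / 20.0 = 24510 m.
Barometric formula: P = P₀ exp(−z/H).
z/H = 13700/24510 = 0.55896; exp(−0.55896) = 0.57180.
P = 914 × 0.57180 = 522.63 hPa.

P ≈ 523 hPa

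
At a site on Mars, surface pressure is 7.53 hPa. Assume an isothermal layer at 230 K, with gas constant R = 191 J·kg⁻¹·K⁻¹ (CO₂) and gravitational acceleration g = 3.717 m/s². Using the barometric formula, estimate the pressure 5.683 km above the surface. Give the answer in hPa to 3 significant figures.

Scale height: H = RT/g = 191 × 230 / 3.717 = 11819 m.
Barometric formula: P = P₀ exp(−z/H).
z/H = 5683.0/11819 = 0.48084; exp(−0.48084) = 0.61826.
P = 7.53 × 0.61826 = 4.6555 hPa.

P ≈ 4.66 hPa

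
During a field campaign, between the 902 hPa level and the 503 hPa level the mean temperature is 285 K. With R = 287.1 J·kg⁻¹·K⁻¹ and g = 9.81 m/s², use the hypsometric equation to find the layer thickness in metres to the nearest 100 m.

Δz ≈ 4900 m

Hypsometric equation: Δz = (R T̄/g) ln(P₁/P₂).
R T̄/g = 287.1 × 285 / 9.81 = 8340.8 m.
ln(902/503) = ln(1.7932) = 0.58400.
Δz = 8340.8 × 0.58400 = 4871.0 m.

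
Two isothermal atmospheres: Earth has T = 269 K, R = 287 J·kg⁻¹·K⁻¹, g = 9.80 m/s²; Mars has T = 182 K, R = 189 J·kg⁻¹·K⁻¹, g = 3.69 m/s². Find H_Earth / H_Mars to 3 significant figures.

H_Earth/H_Mars ≈ 0.845

H = RT/g for each body.
H_Earth = 287 × 269 / 9.80 = 7877.9 m.
H_Mars = 189 × 182 / 3.69 = 9322.0 m.
H_Earth/H_Mars = 7877.9/9322.0 = 0.84509.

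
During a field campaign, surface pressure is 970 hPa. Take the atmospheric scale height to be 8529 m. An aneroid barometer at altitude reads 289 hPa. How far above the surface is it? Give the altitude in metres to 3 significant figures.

Invert the barometric formula: z = H ln(P₀/P).
P₀/P = 970/289 = 3.3564; ln(3.3564) = 1.2109.
z = 8529.0 × 1.2109 = 10328 m.

z ≈ 10300 m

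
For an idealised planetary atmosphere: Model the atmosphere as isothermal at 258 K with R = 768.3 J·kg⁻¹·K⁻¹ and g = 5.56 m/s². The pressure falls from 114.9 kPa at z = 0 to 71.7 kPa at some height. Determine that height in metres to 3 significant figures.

Scale height: H = RT/g = 768.3 × 258 / 5.56 = 35651 m.
Invert the barometric formula: z = H ln(P₀/P).
P₀/P = 114.9/71.7 = 1.6025; ln(1.6025) = 0.47156.
z = 35651 × 0.47156 = 16812 m.

z ≈ 16800 m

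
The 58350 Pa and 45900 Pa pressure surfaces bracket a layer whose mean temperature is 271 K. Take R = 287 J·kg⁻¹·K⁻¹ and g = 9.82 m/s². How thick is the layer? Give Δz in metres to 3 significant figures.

Hypsometric equation: Δz = (R T̄/g) ln(P₁/P₂).
R T̄/g = 287 × 271 / 9.82 = 7920.3 m.
ln(58350/45900) = ln(1.2712) = 0.23996.
Δz = 7920.3 × 0.23996 = 1900.6 m.

Δz ≈ 1900 m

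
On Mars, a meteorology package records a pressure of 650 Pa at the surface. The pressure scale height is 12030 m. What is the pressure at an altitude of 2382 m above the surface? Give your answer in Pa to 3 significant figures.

P ≈ 533 Pa

Barometric formula: P = P₀ exp(−z/H).
z/H = 2382.0/12030 = 0.19800; exp(−0.19800) = 0.82037.
P = 650 × 0.82037 = 533.24 Pa.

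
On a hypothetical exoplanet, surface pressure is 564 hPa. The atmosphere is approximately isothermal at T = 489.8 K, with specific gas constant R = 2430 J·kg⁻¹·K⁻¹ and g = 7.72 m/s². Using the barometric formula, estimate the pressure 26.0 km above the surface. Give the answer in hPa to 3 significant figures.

P ≈ 476 hPa

Scale height: H = RT/g = 2430 × 489.8 / 7.72 = 154170 m.
Barometric formula: P = P₀ exp(−z/H).
z/H = 26000/154170 = 0.16865; exp(−0.16865) = 0.84480.
P = 564 × 0.84480 = 476.47 hPa.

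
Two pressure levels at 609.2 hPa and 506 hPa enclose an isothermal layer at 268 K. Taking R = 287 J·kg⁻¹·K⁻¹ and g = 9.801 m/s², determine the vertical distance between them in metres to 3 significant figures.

Δz ≈ 1460 m

Hypsometric equation: Δz = (R T̄/g) ln(P₁/P₂).
R T̄/g = 287 × 268 / 9.801 = 7847.8 m.
ln(609.2/506) = ln(1.2040) = 0.18565.
Δz = 7847.8 × 0.18565 = 1456.9 m.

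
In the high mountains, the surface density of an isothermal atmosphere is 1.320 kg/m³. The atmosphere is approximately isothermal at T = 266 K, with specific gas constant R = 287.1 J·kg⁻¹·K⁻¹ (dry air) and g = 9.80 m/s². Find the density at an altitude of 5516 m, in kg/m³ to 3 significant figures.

ρ ≈ 0.650 kg/m³

Scale height: H = RT/g = 287.1 × 266 / 9.80 = 7792.7 m.
In an isothermal atmosphere, density decays like pressure: ρ = ρ₀ exp(−z/H).
z/H = 5516.0/7792.7 = 0.70784; exp(−0.70784) = 0.49271.
ρ = 1.320 × 0.49271 = 0.65038 kg/m³.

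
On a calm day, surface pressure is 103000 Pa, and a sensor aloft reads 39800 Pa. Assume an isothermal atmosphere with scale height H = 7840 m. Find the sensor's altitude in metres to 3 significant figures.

Invert the barometric formula: z = H ln(P₀/P).
P₀/P = 103000/39800 = 2.5879; ln(2.5879) = 0.95085.
z = 7840.0 × 0.95085 = 7454.7 m.

z ≈ 7450 m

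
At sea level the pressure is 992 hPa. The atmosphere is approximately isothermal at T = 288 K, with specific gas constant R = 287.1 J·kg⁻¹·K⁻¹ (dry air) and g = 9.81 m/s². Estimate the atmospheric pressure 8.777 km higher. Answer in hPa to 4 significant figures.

P ≈ 350.2 hPa

Scale height: H = RT/g = 287.1 × 288 / 9.81 = 8428.6 m.
Barometric formula: P = P₀ exp(−z/H).
z/H = 8777.0/8428.6 = 1.0413; exp(−1.0413) = 0.35300.
P = 992 × 0.35300 = 350.18 hPa.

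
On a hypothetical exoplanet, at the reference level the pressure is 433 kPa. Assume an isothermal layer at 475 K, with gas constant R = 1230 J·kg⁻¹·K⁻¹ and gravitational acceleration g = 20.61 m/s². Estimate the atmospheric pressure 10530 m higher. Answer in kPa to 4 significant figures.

Scale height: H = RT/g = 1230 × 475 / 20.61 = 28348 m.
Barometric formula: P = P₀ exp(−z/H).
z/H = 10530/28348 = 0.37145; exp(−0.37145) = 0.68973.
P = 433 × 0.68973 = 298.65 kPa.

P ≈ 298.7 kPa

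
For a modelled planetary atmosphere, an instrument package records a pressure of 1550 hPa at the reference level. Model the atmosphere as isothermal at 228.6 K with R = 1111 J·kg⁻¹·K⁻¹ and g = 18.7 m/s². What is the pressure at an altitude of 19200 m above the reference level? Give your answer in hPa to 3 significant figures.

Scale height: H = RT/g = 1111 × 228.6 / 18.7 = 13582 m.
Barometric formula: P = P₀ exp(−z/H).
z/H = 19200/13582 = 1.4136; exp(−1.4136) = 0.24327.
P = 1550 × 0.24327 = 377.07 hPa.

P ≈ 377 hPa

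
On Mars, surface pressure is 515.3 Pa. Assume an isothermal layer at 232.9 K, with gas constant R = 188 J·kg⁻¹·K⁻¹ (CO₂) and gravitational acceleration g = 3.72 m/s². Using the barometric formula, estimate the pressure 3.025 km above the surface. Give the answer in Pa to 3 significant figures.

Scale height: H = RT/g = 188 × 232.9 / 3.72 = 11770 m.
Barometric formula: P = P₀ exp(−z/H).
z/H = 3025.0/11770 = 0.25701; exp(−0.25701) = 0.77336.
P = 515.3 × 0.77336 = 398.51 Pa.

P ≈ 399 Pa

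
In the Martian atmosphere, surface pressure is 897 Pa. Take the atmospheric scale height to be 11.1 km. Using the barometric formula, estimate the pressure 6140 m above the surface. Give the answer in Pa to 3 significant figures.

P ≈ 516 Pa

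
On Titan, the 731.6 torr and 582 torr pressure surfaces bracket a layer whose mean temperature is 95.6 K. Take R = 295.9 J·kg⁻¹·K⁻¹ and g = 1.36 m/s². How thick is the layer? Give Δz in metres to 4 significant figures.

Δz ≈ 4758 m

Hypsometric equation: Δz = (R T̄/g) ln(P₁/P₂).
R T̄/g = 295.9 × 95.6 / 1.36 = 20800 m.
ln(731.6/582) = ln(1.2570) = 0.22873.
Δz = 20800 × 0.22873 = 4757.6 m.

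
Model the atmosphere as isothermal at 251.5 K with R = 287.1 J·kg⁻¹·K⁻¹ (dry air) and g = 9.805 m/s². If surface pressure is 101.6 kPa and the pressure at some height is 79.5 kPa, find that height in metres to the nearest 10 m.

Scale height: H = RT/g = 287.1 × 251.5 / 9.805 = 7364.2 m.
Invert the barometric formula: z = H ln(P₀/P).
P₀/P = 101.6/79.5 = 1.2780; ln(1.2780) = 0.24530.
z = 7364.2 × 0.24530 = 1806.4 m.

z ≈ 1810 m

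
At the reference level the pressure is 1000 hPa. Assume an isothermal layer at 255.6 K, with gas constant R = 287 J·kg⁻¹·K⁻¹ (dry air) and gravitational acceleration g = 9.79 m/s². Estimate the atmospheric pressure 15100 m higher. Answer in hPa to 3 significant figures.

Scale height: H = RT/g = 287 × 255.6 / 9.79 = 7493.1 m.
Barometric formula: P = P₀ exp(−z/H).
z/H = 15100/7493.1 = 2.0152; exp(−2.0152) = 0.13329.
P = 1000 × 0.13329 = 133.29 hPa.

P ≈ 133 hPa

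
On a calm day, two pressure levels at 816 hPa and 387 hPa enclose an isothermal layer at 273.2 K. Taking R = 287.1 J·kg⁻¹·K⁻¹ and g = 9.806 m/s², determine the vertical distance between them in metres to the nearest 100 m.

Δz ≈ 6000 m

Hypsometric equation: Δz = (R T̄/g) ln(P₁/P₂).
R T̄/g = 287.1 × 273.2 / 9.806 = 7998.7 m.
ln(816/387) = ln(2.1085) = 0.74598.
Δz = 7998.7 × 0.74598 = 5966.9 m.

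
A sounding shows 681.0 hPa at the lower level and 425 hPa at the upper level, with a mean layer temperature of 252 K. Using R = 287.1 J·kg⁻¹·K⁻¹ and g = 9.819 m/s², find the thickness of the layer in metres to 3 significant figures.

Δz ≈ 3470 m

Hypsometric equation: Δz = (R T̄/g) ln(P₁/P₂).
R T̄/g = 287.1 × 252 / 9.819 = 7368.3 m.
ln(681.0/425) = ln(1.6024) = 0.47150.
Δz = 7368.3 × 0.47150 = 3474.2 m.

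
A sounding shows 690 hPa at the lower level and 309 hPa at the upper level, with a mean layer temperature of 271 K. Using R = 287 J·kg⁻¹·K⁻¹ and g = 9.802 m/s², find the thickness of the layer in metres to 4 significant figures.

Hypsometric equation: Δz = (R T̄/g) ln(P₁/P₂).
R T̄/g = 287 × 271 / 9.802 = 7934.8 m.
ln(690/309) = ln(2.2330) = 0.80335.
Δz = 7934.8 × 0.80335 = 6374.4 m.

Δz ≈ 6374 m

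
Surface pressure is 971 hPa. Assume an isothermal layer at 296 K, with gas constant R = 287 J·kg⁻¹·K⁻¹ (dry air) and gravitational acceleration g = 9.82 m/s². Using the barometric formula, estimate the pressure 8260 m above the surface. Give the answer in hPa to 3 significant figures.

P ≈ 374 hPa

Scale height: H = RT/g = 287 × 296 / 9.82 = 8650.9 m.
Barometric formula: P = P₀ exp(−z/H).
z/H = 8260.0/8650.9 = 0.95481; exp(−0.95481) = 0.38489.
P = 971 × 0.38489 = 373.73 hPa.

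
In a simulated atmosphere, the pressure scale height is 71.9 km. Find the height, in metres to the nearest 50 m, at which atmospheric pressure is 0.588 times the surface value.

Set P/P₀ = exp(−z/H) = 0.588, so z = −H ln(0.588).
−ln(0.588) = 0.53103; z = 71900 × 0.53103 = 38181 m.

z ≈ 38200 m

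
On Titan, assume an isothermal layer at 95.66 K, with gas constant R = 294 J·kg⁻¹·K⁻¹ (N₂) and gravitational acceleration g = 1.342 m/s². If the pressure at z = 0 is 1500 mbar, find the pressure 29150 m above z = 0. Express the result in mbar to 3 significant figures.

P ≈ 373 mbar

Scale height: H = RT/g = 294 × 95.66 / 1.342 = 20957 m.
Barometric formula: P = P₀ exp(−z/H).
z/H = 29150/20957 = 1.3909; exp(−1.3909) = 0.24885.
P = 1500 × 0.24885 = 373.27 mbar.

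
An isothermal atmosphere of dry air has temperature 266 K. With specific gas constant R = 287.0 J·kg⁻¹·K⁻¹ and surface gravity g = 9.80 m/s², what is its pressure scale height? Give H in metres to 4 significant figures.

H ≈ 7790 m

The scale height of an isothermal atmosphere is H = RT/g.
H = 287.0 × 266 / 9.80 = 76342/9.80 = 7790.0 m.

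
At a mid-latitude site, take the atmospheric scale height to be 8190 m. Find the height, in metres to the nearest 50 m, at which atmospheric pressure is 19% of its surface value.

Set P/P₀ = exp(−z/H) = 0.19, so z = −H ln(0.19).
−ln(0.19) = 1.6607; z = 8190.0 × 1.6607 = 13601 m.

z ≈ 13600 m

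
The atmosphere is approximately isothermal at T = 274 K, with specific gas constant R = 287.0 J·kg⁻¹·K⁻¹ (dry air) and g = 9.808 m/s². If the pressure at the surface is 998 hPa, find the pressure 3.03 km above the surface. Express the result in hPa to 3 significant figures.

Scale height: H = RT/g = 287.0 × 274 / 9.808 = 8017.7 m.
Barometric formula: P = P₀ exp(−z/H).
z/H = 3030.0/8017.7 = 0.37791; exp(−0.37791) = 0.68529.
P = 998 × 0.68529 = 683.92 hPa.

P ≈ 684 hPa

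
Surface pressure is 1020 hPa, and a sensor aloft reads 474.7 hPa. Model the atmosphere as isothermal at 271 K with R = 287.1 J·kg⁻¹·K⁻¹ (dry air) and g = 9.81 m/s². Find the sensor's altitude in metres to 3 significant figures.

Scale height: H = RT/g = 287.1 × 271 / 9.81 = 7931.1 m.
Invert the barometric formula: z = H ln(P₀/P).
P₀/P = 1020/474.7 = 2.1487; ln(2.1487) = 0.76486.
z = 7931.1 × 0.76486 = 6066.2 m.

z ≈ 6070 m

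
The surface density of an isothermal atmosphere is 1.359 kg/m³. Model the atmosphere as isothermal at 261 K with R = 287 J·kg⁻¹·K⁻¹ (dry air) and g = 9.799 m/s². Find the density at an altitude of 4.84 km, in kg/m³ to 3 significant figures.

ρ ≈ 0.722 kg/m³

Scale height: H = RT/g = 287 × 261 / 9.799 = 7644.4 m.
In an isothermal atmosphere, density decays like pressure: ρ = ρ₀ exp(−z/H).
z/H = 4840.0/7644.4 = 0.63314; exp(−0.63314) = 0.53092.
ρ = 1.359 × 0.53092 = 0.72152 kg/m³.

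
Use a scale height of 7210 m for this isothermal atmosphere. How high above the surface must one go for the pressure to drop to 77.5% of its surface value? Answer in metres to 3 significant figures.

Set P/P₀ = exp(−z/H) = 0.775, so z = −H ln(0.775).
−ln(0.775) = 0.25489; z = 7210.0 × 0.25489 = 1837.8 m.

z ≈ 1840 m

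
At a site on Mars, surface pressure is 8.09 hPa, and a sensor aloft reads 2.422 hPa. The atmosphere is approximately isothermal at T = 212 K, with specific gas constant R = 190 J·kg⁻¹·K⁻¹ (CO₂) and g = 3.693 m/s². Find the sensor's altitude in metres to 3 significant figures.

z ≈ 13200 m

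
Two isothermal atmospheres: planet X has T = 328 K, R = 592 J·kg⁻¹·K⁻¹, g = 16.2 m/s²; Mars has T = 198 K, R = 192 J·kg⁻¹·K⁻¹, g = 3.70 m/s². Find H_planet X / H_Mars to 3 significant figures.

H_planet X/H_Mars ≈ 1.17

H = RT/g for each body.
H_planet X = 592 × 328 / 16.2 = 11986 m.
H_Mars = 192 × 198 / 3.70 = 10275 m.
H_planet X/H_Mars = 11986/10275 = 1.1665.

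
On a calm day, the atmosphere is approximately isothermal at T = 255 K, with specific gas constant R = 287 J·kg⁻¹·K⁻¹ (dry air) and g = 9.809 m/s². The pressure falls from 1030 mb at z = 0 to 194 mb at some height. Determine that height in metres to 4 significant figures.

z ≈ 12460 m

Scale height: H = RT/g = 287 × 255 / 9.809 = 7461.0 m.
Invert the barometric formula: z = H ln(P₀/P).
P₀/P = 1030/194 = 5.3093; ln(5.3093) = 1.6695.
z = 7461.0 × 1.6695 = 12456 m.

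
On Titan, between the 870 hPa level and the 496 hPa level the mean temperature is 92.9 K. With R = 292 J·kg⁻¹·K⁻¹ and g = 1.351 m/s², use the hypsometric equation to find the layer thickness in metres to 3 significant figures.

Hypsometric equation: Δz = (R T̄/g) ln(P₁/P₂).
R T̄/g = 292 × 92.9 / 1.351 = 20079 m.
ln(870/496) = ln(1.7540) = 0.56190.
Δz = 20079 × 0.56190 = 11282 m.

Δz ≈ 11300 m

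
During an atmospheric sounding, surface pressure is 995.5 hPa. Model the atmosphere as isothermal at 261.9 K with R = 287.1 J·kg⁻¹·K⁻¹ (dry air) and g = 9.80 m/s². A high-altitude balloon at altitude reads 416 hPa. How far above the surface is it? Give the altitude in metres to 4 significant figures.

Scale height: H = RT/g = 287.1 × 261.9 / 9.80 = 7672.6 m.
Invert the barometric formula: z = H ln(P₀/P).
P₀/P = 995.5/416 = 2.3930; ln(2.3930) = 0.87255.
z = 7672.6 × 0.87255 = 6694.7 m.

z ≈ 6695 m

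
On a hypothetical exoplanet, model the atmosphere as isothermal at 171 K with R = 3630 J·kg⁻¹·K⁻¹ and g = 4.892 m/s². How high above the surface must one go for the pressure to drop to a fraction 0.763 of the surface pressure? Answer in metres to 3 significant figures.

z ≈ 34300 m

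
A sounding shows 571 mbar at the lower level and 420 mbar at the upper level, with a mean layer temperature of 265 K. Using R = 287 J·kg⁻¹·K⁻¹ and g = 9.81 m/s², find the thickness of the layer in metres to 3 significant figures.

Δz ≈ 2380 m

Hypsometric equation: Δz = (R T̄/g) ln(P₁/P₂).
R T̄/g = 287 × 265 / 9.81 = 7752.8 m.
ln(571/420) = ln(1.3595) = 0.30712.
Δz = 7752.8 × 0.30712 = 2381.0 m.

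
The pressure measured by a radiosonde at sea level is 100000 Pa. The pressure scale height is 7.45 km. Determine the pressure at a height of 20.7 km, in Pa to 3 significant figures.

Barometric formula: P = P₀ exp(−z/H).
z/H = 20700/7450.0 = 2.7785; exp(−2.7785) = 0.062132.
P = 100000 × 0.062132 = 6213.2 Pa.

P ≈ 6210 Pa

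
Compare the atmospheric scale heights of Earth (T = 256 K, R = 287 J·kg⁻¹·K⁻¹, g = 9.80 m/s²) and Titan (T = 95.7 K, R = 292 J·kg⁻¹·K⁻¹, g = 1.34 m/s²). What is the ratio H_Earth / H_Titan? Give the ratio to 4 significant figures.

H_Earth/H_Titan ≈ 0.3595

H = RT/g for each body.
H_Earth = 287 × 256 / 9.80 = 7497.1 m.
H_Titan = 292 × 95.7 / 1.34 = 20854 m.
H_Earth/H_Titan = 7497.1/20854 = 0.35950.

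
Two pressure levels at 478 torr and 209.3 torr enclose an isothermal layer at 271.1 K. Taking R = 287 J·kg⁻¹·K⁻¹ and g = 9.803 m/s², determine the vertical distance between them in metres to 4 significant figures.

Δz ≈ 6555 m

Hypsometric equation: Δz = (R T̄/g) ln(P₁/P₂).
R T̄/g = 287 × 271.1 / 9.803 = 7936.9 m.
ln(478/209.3) = ln(2.2838) = 0.82584.
Δz = 7936.9 × 0.82584 = 6554.6 m.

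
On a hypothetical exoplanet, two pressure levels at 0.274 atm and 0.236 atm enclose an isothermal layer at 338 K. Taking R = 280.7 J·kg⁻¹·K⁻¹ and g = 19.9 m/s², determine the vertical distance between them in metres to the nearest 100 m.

Hypsometric equation: Δz = (R T̄/g) ln(P₁/P₂).
R T̄/g = 280.7 × 338 / 19.9 = 4767.7 m.
ln(0.274/0.236) = ln(1.1610) = 0.14928.
Δz = 4767.7 × 0.14928 = 711.72 m.

Δz ≈ 700 m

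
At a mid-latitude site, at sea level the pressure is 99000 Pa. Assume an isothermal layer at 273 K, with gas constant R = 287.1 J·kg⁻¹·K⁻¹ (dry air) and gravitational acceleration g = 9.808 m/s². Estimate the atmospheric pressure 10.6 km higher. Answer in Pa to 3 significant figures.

Scale height: H = RT/g = 287.1 × 273 / 9.808 = 7991.3 m.
Barometric formula: P = P₀ exp(−z/H).
z/H = 10600/7991.3 = 1.3264; exp(−1.3264) = 0.26543.
P = 99000 × 0.26543 = 26278 Pa.

P ≈ 26300 Pa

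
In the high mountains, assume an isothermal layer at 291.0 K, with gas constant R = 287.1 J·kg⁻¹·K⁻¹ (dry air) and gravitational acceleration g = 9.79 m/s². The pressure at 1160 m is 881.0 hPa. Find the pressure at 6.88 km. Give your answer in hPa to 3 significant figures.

Scale height: H = RT/g = 287.1 × 291.0 / 9.79 = 8533.8 m.
Between two levels, P₂ = P₁ exp(−Δz/H) with Δz = z₂ − z₁.
Δz = 6880.0 − 1160.0 = 5720.0 m; Δz/H = 5720.0/8533.8 = 0.67028.
P₂ = 881.0 × exp(−0.67028) = 881.0 × 0.51157 = 450.69 hPa.

P ≈ 451 hPa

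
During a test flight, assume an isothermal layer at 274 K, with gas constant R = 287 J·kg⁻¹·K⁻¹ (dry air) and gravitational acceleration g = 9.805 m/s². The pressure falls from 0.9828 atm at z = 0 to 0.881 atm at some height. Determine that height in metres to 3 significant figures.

Scale height: H = RT/g = 287 × 274 / 9.805 = 8020.2 m.
Invert the barometric formula: z = H ln(P₀/P).
P₀/P = 0.9828/0.881 = 1.1156; ln(1.1156) = 0.10939.
z = 8020.2 × 0.10939 = 877.33 m.

z ≈ 877 m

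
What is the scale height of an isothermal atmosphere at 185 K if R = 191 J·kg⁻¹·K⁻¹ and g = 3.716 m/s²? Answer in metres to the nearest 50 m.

H ≈ 9500 m

The scale height of an isothermal atmosphere is H = RT/g.
H = 191 × 185 / 3.716 = 35335/3.716 = 9508.9 m.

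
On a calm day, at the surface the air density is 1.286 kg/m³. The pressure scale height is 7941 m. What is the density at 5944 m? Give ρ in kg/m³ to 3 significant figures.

ρ ≈ 0.608 kg/m³

In an isothermal atmosphere, density decays like pressure: ρ = ρ₀ exp(−z/H).
z/H = 5944.0/7941.0 = 0.74852; exp(−0.74852) = 0.47307.
ρ = 1.286 × 0.47307 = 0.60837 kg/m³.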